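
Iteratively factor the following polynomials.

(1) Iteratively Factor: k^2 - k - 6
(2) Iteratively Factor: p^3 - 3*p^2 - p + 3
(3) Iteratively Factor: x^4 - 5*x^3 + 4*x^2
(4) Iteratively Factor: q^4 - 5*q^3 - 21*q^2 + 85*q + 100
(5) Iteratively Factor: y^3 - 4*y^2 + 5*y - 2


(1) = (k - 3)*(k + 2)
(2) = (p + 1)*(p^2 - 4*p + 3) = (p - 1)*(p + 1)*(p - 3)
(3) = (x - 1)*(x^3 - 4*x^2) = x*(x - 1)*(x^2 - 4*x) = x*(x - 4)*(x - 1)*(x)
(4) = (q - 5)*(q^3 - 21*q - 20) = (q - 5)*(q + 1)*(q^2 - q - 20) = (q - 5)^2*(q + 1)*(q + 4)
(5) = (y - 2)*(y^2 - 2*y + 1) = (y - 2)*(y - 1)*(y - 1)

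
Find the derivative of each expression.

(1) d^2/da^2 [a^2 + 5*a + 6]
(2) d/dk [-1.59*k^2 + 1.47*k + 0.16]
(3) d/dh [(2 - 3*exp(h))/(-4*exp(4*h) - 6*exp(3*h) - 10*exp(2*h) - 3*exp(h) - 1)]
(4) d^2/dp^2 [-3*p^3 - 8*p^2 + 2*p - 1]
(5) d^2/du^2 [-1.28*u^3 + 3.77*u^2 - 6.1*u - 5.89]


(1) = 2
(2) = 1.47 - 3.18*k
(3) = (-36*exp(4*h) - 4*exp(3*h) + 6*exp(2*h) + 40*exp(h) + 9)*exp(h)/(16*exp(8*h) + 48*exp(7*h) + 116*exp(6*h) + 144*exp(5*h) + 144*exp(4*h) + 72*exp(3*h) + 29*exp(2*h) + 6*exp(h) + 1)
(4) = -18*p - 16
(5) = 7.54 - 7.68*u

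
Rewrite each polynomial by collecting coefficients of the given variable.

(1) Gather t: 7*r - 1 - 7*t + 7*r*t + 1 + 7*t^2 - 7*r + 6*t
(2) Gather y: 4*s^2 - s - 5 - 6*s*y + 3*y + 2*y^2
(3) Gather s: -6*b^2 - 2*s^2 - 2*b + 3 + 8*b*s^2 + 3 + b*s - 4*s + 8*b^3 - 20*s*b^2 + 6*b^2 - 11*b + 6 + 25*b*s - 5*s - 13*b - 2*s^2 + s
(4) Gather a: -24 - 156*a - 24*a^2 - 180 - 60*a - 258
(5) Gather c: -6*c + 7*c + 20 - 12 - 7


(1) = 7*t^2 + t*(7*r - 1)
(2) = 4*s^2 - s + 2*y^2 + y*(3 - 6*s) - 5
(3) = 8*b^3 - 26*b + s^2*(8*b - 4) + s*(-20*b^2 + 26*b - 8) + 12
(4) = -24*a^2 - 216*a - 462
(5) = c + 1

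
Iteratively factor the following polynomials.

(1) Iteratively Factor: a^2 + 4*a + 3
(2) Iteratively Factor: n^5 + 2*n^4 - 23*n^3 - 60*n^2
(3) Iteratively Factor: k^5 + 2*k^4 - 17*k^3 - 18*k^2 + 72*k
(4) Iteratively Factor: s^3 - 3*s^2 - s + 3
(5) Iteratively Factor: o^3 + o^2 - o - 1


(1) = (a + 1)*(a + 3)
(2) = (n - 5)*(n^4 + 7*n^3 + 12*n^2) = (n - 5)*(n + 4)*(n^3 + 3*n^2) = n*(n - 5)*(n + 4)*(n^2 + 3*n) = n*(n - 5)*(n + 3)*(n + 4)*(n)
(3) = (k + 3)*(k^4 - k^3 - 14*k^2 + 24*k) = (k - 3)*(k + 3)*(k^3 + 2*k^2 - 8*k) = k*(k - 3)*(k + 3)*(k^2 + 2*k - 8) = k*(k - 3)*(k + 3)*(k + 4)*(k - 2)
(4) = (s + 1)*(s^2 - 4*s + 3) = (s - 3)*(s + 1)*(s - 1)
(5) = (o - 1)*(o^2 + 2*o + 1) = (o - 1)*(o + 1)*(o + 1)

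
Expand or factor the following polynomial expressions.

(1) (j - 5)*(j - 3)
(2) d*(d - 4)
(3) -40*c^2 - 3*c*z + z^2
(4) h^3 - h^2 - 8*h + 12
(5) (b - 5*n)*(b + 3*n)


(1) = j^2 - 8*j + 15
(2) = d^2 - 4*d
(3) = (-8*c + z)*(5*c + z)
(4) = (h - 2)^2*(h + 3)
(5) = b^2 - 2*b*n - 15*n^2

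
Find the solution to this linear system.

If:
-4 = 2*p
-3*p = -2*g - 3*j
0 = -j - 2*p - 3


Then:
g = -9/2
j = 1
p = -2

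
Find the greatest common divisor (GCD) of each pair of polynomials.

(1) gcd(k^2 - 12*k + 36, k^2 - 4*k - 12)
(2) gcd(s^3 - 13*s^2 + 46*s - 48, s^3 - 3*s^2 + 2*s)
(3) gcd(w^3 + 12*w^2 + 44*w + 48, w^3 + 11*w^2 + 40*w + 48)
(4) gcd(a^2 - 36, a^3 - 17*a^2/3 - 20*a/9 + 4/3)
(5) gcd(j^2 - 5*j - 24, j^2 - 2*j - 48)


(1) = k - 6
(2) = s - 2
(3) = w + 4
(4) = gcd((a - 6)*(a + 6), (a - 6)*(a - 1/3)*(a + 2/3)) = a - 6
(5) = j - 8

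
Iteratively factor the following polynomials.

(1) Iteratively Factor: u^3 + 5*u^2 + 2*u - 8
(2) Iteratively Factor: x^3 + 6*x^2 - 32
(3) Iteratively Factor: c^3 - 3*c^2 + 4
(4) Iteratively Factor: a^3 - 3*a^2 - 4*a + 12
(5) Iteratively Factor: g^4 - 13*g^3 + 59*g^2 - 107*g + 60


(1) = (u + 2)*(u^2 + 3*u - 4) = (u + 2)*(u + 4)*(u - 1)
(2) = (x + 4)*(x^2 + 2*x - 8) = (x + 4)^2*(x - 2)
(3) = (c + 1)*(c^2 - 4*c + 4) = (c - 2)*(c + 1)*(c - 2)
(4) = (a + 2)*(a^2 - 5*a + 6) = (a - 3)*(a + 2)*(a - 2)
(5) = (g - 4)*(g^3 - 9*g^2 + 23*g - 15) = (g - 5)*(g - 4)*(g^2 - 4*g + 3) = (g - 5)*(g - 4)*(g - 3)*(g - 1)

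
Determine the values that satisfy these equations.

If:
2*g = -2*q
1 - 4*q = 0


Then:
g = -1/4
q = 1/4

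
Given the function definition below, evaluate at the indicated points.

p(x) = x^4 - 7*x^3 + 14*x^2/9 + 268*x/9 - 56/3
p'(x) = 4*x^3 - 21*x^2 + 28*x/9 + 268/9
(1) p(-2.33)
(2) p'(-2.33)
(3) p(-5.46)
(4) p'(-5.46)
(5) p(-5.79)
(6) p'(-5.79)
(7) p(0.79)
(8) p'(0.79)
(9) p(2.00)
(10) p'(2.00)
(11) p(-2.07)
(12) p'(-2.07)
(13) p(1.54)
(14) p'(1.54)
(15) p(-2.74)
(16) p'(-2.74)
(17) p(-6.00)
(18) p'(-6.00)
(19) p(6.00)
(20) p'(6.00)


(1) = 38.41
(2) = -142.08
(3) = 1893.25
(4) = -1264.34
(5) = 2343.67
(6) = -1468.66
(7) = 2.77
(8) = 21.10
(9) = 7.11
(10) = -16.00
(11) = 6.81
(12) = -102.12
(13) = 10.94
(14) = -0.63
(15) = 111.78
(16) = -218.69
(17) = 2666.67
(18) = -1608.89
(19) = 0.00
(20) = 156.44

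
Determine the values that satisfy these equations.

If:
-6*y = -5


Then:
y = 5/6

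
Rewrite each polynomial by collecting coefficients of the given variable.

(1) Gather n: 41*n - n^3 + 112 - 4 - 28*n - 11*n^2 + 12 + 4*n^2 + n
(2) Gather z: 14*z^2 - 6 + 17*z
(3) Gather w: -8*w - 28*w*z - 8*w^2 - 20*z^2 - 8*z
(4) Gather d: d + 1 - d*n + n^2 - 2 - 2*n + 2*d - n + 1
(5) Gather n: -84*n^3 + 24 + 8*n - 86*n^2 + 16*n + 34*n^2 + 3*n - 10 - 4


(1) = -n^3 - 7*n^2 + 14*n + 120
(2) = 14*z^2 + 17*z - 6
(3) = -8*w^2 + w*(-28*z - 8) - 20*z^2 - 8*z
(4) = d*(3 - n) + n^2 - 3*n
(5) = -84*n^3 - 52*n^2 + 27*n + 10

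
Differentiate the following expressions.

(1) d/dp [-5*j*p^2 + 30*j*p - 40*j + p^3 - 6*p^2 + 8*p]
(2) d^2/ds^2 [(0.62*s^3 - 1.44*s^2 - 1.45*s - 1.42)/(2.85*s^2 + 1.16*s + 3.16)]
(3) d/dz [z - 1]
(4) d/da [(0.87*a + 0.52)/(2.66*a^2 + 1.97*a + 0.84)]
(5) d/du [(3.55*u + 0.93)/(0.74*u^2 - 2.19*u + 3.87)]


(1) = -10*j*p + 30*j + 3*p^2 - 12*p + 8
(2) = (-23.532866*s^3 + 22.244172*s^2 + 87.331512*s + 3.627248)/(23.149125*s^6 + 28.2663*s^5 + 88.50618*s^4 + 64.242656*s^3 + 98.133168*s^2 + 34.749888*s + 31.554496)
(3) = 1
(4) = (2.3142*a^2 + 1.7139*a - (0.87*a + 0.52)*(5.32*a + 1.97) + 0.7308)/(2.66*a^2 + 1.97*a + 0.84)^2
(5) = (-2.627*u^2 - 1.3764*u + 15.7752)/(0.5476*u^4 - 3.2412*u^3 + 10.5237*u^2 - 16.9506*u + 14.9769)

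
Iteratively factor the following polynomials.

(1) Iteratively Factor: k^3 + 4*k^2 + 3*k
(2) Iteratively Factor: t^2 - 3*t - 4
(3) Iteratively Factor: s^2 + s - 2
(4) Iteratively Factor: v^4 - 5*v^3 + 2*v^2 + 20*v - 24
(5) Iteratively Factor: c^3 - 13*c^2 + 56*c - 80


(1) = (k + 1)*(k^2 + 3*k) = k*(k + 1)*(k + 3)
(2) = (t - 4)*(t + 1)
(3) = (s + 2)*(s - 1)
(4) = (v - 3)*(v^3 - 2*v^2 - 4*v + 8) = (v - 3)*(v - 2)*(v^2 - 4) = (v - 3)*(v - 2)*(v + 2)*(v - 2)
(5) = (c - 5)*(c^2 - 8*c + 16) = (c - 5)*(c - 4)*(c - 4)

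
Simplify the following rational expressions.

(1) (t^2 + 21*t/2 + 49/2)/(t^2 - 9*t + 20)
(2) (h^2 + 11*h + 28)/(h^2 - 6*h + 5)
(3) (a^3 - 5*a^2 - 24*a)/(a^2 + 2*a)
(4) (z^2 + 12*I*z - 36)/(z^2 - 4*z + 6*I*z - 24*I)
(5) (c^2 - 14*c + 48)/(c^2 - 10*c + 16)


(1) = (2*t^2 + 21*t + 49)/(2*t^2 - 18*t + 40)
(2) = (h^2 + 11*h + 28)/(h^2 - 6*h + 5)
(3) = (a^2 - 5*a - 24)/(a + 2)
(4) = (z + 6*I)/(z - 4)
(5) = (c - 6)/(c - 2)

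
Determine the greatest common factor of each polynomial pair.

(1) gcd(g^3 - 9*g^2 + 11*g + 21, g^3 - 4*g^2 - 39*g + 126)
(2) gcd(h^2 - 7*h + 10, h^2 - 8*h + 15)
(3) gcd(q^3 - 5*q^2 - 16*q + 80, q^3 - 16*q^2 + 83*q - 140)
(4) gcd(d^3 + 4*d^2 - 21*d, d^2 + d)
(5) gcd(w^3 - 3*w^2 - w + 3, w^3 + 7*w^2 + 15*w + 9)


(1) = gcd((g - 7)*(g - 3)*(g + 1), (g - 7)*(g - 3)*(g + 6)) = g^2 - 10*g + 21
(2) = gcd((h - 5)*(h - 2), (h - 5)*(h - 3)) = h - 5
(3) = gcd((q - 5)*(q - 4)*(q + 4), (q - 7)*(q - 5)*(q - 4)) = q^2 - 9*q + 20
(4) = d
(5) = w + 1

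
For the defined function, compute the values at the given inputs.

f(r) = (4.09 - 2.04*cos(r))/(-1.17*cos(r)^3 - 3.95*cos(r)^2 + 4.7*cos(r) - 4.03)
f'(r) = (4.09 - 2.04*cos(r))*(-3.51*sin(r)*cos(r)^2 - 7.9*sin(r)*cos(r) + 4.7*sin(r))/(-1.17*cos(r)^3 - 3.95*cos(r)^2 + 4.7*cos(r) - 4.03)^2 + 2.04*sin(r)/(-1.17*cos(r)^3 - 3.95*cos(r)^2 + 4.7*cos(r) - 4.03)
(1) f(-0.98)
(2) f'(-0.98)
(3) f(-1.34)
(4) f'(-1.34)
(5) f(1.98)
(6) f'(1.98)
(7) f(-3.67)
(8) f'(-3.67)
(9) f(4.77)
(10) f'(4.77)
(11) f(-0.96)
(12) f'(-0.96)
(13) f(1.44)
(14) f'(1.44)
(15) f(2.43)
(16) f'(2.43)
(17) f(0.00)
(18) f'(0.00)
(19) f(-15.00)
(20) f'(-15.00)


(1) = -1.04
(2) = 0.84
(3) = -1.14
(4) = -0.32
(5) = -0.76
(6) = 0.50
(7) = -0.57
(8) = 0.15
(9) = -1.05
(10) = -0.64
(11) = -1.02
(12) = 0.87
(13) = -1.10
(14) = 0.55
(15) = -0.60
(16) = 0.22
(17) = -0.46
(18) = 0.00
(19) = -0.60
(20) = -0.22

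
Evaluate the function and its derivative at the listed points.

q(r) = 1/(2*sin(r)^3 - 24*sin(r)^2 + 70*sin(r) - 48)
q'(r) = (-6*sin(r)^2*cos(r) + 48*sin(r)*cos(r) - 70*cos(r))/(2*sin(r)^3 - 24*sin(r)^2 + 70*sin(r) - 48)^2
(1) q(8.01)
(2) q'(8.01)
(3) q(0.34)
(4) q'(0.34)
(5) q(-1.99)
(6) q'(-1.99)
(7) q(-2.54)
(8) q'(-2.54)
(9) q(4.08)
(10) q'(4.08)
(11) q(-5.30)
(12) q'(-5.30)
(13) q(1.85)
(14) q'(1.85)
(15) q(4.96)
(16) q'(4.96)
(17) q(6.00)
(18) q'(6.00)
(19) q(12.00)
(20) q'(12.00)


(1) = -2.92
(2) = 37.61
(3) = -0.04
(4) = -0.07
(5) = -0.01
(6) = 0.00
(7) = -0.01
(8) = 0.01
(9) = -0.01
(10) = 0.00
(11) = -0.19
(12) = -0.70
(13) = -0.90
(14) = 6.56
(15) = -0.01
(16) = -0.00
(17) = -0.01
(18) = -0.02
(19) = -0.01
(20) = -0.01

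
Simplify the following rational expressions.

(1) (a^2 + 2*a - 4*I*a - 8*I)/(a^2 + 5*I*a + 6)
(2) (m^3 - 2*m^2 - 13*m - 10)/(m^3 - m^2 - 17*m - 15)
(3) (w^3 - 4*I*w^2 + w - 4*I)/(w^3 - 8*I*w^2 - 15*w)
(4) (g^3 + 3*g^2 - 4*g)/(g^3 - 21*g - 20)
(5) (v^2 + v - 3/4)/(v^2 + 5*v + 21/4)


(1) = (a^2 + a*(2 - 4*I) - 8*I)/(a^2 + 5*I*a + 6)
(2) = (m + 2)/(m + 3)
(3) = (w^3 - 4*I*w^2 + w - 4*I)/(w^3 - 8*I*w^2 - 15*w)
(4) = (g^2 - g)/(g^2 - 4*g - 5)
(5) = (2*v - 1)/(2*v + 7)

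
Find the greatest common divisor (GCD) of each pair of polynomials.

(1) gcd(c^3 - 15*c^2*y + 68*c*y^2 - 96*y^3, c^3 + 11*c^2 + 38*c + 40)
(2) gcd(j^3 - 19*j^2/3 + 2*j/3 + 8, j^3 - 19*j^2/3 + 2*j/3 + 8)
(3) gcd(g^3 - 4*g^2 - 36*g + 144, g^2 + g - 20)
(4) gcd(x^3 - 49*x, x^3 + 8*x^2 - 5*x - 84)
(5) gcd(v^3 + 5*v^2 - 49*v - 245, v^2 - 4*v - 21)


(1) = 1
(2) = gcd((j - 6)*(j - 4/3)*(j + 1), (j - 6)*(j - 4/3)*(j + 1)) = j^3 - 19*j^2/3 + 2*j/3 + 8
(3) = g - 4
(4) = x + 7
(5) = gcd((v - 7)*(v + 5)*(v + 7), (v - 7)*(v + 3)) = v - 7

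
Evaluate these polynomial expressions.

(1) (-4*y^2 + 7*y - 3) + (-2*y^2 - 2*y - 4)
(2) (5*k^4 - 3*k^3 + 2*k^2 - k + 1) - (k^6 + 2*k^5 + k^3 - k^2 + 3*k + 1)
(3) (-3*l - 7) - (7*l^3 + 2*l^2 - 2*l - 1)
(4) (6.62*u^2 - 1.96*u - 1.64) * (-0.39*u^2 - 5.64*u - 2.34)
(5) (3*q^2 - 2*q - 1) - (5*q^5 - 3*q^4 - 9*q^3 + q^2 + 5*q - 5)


(1) = -6*y^2 + 5*y - 7
(2) = -k^6 - 2*k^5 + 5*k^4 - 4*k^3 + 3*k^2 - 4*k
(3) = -7*l^3 - 2*l^2 - l - 6
(4) = -2.5818*u^4 - 36.5724*u^3 - 3.7968*u^2 + 13.836*u + 3.8376
(5) = -5*q^5 + 3*q^4 + 9*q^3 + 2*q^2 - 7*q + 4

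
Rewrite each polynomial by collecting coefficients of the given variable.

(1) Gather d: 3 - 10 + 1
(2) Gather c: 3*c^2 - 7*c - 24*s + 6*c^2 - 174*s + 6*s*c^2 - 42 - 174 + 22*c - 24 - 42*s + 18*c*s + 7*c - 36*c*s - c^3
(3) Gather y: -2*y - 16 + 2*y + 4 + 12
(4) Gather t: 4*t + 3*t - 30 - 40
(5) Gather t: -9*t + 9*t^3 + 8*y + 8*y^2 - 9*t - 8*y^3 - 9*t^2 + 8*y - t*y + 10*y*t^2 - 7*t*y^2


(1) = -6
(2) = -c^3 + c^2*(6*s + 9) + c*(22 - 18*s) - 240*s - 240
(3) = 0
(4) = 7*t - 70
(5) = 9*t^3 + t^2*(10*y - 9) + t*(-7*y^2 - y - 18) - 8*y^3 + 8*y^2 + 16*y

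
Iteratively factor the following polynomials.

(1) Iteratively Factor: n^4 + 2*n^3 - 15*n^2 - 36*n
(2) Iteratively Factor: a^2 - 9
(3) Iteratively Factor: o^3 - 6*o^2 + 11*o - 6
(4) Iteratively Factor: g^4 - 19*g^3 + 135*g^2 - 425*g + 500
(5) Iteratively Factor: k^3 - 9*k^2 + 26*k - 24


(1) = (n + 3)*(n^3 - n^2 - 12*n) = (n + 3)^2*(n^2 - 4*n) = n*(n + 3)^2*(n - 4)
(2) = (a - 3)*(a + 3)
(3) = (o - 1)*(o^2 - 5*o + 6) = (o - 2)*(o - 1)*(o - 3)
(4) = (g - 5)*(g^3 - 14*g^2 + 65*g - 100) = (g - 5)*(g - 4)*(g^2 - 10*g + 25) = (g - 5)^2*(g - 4)*(g - 5)
(5) = (k - 3)*(k^2 - 6*k + 8) = (k - 3)*(k - 2)*(k - 4)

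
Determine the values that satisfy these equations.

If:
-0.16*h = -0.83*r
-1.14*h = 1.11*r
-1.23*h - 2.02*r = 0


Then:
h = 0.00
r = 0.00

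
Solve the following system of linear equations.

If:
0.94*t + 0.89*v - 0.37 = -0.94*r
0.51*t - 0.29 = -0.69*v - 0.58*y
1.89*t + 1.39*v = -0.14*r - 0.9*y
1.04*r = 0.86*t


Then:
r = -0.81
t = -0.97
v = 2.30
y = -1.37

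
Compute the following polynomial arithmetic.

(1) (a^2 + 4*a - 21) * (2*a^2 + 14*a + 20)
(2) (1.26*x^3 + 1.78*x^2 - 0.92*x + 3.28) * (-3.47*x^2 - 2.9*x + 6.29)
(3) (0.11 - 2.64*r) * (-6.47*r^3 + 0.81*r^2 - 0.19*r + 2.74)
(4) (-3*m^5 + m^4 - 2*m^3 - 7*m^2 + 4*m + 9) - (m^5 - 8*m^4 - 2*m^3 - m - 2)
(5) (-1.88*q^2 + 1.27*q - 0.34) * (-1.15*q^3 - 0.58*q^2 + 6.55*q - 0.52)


(1) = 2*a^4 + 22*a^3 + 34*a^2 - 214*a - 420
(2) = -4.3722*x^5 - 9.8306*x^4 + 5.9558*x^3 + 2.4826*x^2 - 15.2988*x + 20.6312
(3) = 17.0808*r^4 - 2.8501*r^3 + 0.5907*r^2 - 7.2545*r + 0.3014
(4) = -4*m^5 + 9*m^4 - 7*m^2 + 5*m + 11
(5) = 2.162*q^5 - 0.3701*q^4 - 12.6596*q^3 + 9.4933*q^2 - 2.8874*q + 0.1768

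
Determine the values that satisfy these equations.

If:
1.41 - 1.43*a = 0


Then:
a = 0.99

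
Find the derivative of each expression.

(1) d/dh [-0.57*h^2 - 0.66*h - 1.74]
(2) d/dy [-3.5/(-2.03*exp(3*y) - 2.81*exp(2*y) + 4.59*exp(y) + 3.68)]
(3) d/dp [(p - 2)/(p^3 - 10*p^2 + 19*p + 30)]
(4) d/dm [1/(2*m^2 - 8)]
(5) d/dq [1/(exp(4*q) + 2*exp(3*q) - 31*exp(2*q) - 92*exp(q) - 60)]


(1) = -1.14*h - 0.66
(2) = (-21.315*exp(2*y) - 19.67*exp(y) + 16.065)*exp(y)/(2.03*exp(3*y) + 2.81*exp(2*y) - 4.59*exp(y) - 3.68)^2
(3) = (p^3 - 10*p^2 + 19*p - (p - 2)*(3*p^2 - 20*p + 19) + 30)/(p^3 - 10*p^2 + 19*p + 30)^2
(4) = -m/(m^2 - 4)^2
(5) = (-4*exp(3*q) - 6*exp(2*q) + 62*exp(q) + 92)*exp(q)/(-exp(4*q) - 2*exp(3*q) + 31*exp(2*q) + 92*exp(q) + 60)^2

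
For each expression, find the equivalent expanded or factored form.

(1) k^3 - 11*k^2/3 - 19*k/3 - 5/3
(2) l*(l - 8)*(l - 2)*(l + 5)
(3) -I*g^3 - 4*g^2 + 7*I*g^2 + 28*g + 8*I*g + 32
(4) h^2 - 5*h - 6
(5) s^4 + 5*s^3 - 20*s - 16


(1) = (k - 5)*(k + 1/3)*(k + 1)
(2) = l^4 - 5*l^3 - 34*l^2 + 80*l
(3) = (g - 8)*(g - 4*I)*(-I*g - I)
(4) = (h - 6)*(h + 1)
(5) = (s - 2)*(s + 1)*(s + 2)*(s + 4)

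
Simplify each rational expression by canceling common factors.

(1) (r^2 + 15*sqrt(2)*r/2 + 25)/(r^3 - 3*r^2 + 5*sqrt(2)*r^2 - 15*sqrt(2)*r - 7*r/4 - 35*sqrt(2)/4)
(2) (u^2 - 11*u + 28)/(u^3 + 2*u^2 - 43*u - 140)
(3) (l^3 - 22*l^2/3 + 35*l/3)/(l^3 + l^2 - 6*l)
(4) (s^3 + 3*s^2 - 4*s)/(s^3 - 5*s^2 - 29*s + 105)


(1) = (8*r + 20*sqrt(2))/(8*r^2 - 24*r - 14)
(2) = (u - 4)/(u^2 + 9*u + 20)
(3) = (3*l^2 - 22*l + 35)/(3*l^2 + 3*l - 18)
(4) = (s^3 + 3*s^2 - 4*s)/(s^3 - 5*s^2 - 29*s + 105)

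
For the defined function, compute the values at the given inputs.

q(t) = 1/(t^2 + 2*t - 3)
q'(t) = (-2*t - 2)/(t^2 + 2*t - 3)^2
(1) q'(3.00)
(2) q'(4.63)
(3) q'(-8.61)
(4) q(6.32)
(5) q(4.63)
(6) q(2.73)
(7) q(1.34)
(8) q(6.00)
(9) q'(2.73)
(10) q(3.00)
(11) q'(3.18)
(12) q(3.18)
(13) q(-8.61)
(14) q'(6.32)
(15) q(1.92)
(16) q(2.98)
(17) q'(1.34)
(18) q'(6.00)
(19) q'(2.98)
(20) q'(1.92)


(1) = -0.06
(2) = -0.01
(3) = 0.01
(4) = 0.02
(5) = 0.04
(6) = 0.10
(7) = 0.68
(8) = 0.02
(9) = -0.08
(10) = 0.08
(11) = -0.05
(12) = 0.07
(13) = 0.02
(14) = -0.01
(15) = 0.22
(16) = 0.08
(17) = -2.15
(18) = -0.01
(19) = -0.06
(20) = -0.29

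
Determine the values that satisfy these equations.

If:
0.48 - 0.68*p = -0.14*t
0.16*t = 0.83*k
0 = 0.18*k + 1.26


Then:
k = -7.00
p = -6.77
t = -36.31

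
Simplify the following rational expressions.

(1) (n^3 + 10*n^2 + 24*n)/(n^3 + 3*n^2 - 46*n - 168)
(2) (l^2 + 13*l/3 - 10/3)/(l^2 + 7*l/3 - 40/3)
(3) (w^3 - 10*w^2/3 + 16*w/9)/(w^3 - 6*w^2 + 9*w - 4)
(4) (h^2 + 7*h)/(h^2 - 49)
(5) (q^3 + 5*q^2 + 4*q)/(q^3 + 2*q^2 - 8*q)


(1) = n/(n - 7)
(2) = (3*l - 2)/(3*l - 8)
(3) = (9*w^3 - 30*w^2 + 16*w)/(9*w^3 - 54*w^2 + 81*w - 36)
(4) = h/(h - 7)
(5) = (q + 1)/(q - 2)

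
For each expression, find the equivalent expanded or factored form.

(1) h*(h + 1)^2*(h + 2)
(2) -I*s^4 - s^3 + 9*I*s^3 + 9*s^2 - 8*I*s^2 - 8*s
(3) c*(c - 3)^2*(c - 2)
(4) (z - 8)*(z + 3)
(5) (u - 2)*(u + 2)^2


(1) = h^4 + 4*h^3 + 5*h^2 + 2*h
(2) = s*(s - 8)*(s - I)*(-I*s + I)
(3) = c^4 - 8*c^3 + 21*c^2 - 18*c
(4) = z^2 - 5*z - 24
(5) = u^3 + 2*u^2 - 4*u - 8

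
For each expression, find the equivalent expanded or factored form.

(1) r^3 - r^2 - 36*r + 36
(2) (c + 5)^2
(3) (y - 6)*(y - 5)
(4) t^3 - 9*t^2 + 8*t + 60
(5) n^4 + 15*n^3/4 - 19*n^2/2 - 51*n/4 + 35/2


(1) = (r - 6)*(r - 1)*(r + 6)
(2) = c^2 + 10*c + 25
(3) = y^2 - 11*y + 30
(4) = (t - 6)*(t - 5)*(t + 2)
(5) = (n - 2)*(n - 1)*(n + 7/4)*(n + 5)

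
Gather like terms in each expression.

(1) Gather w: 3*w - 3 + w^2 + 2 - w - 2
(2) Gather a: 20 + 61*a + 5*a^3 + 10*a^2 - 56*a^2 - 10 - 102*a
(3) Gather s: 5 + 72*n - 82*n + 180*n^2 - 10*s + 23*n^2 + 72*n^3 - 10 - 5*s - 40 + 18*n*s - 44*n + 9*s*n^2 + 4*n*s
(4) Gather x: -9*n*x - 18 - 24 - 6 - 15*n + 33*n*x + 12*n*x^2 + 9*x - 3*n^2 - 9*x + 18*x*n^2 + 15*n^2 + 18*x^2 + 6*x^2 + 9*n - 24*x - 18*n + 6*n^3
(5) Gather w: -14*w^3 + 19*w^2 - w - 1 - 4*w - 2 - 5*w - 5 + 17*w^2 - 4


(1) = w^2 + 2*w - 3
(2) = 5*a^3 - 46*a^2 - 41*a + 10
(3) = 72*n^3 + 203*n^2 - 54*n + s*(9*n^2 + 22*n - 15) - 45
(4) = 6*n^3 + 12*n^2 - 24*n + x^2*(12*n + 24) + x*(18*n^2 + 24*n - 24) - 48
(5) = -14*w^3 + 36*w^2 - 10*w - 12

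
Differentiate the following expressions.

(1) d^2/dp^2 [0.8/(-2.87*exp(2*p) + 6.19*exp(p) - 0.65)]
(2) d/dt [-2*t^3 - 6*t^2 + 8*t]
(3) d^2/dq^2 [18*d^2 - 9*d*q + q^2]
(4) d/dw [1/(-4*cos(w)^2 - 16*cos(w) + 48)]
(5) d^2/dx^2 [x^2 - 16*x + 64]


(1) = (-0.8*(5.74*exp(p) - 6.19)*(11.48*exp(p) - 12.38)*exp(p) + (9.184*exp(p) - 4.952)*(2.87*exp(2*p) - 6.19*exp(p) + 0.65))*exp(p)/(2.87*exp(2*p) - 6.19*exp(p) + 0.65)^3
(2) = -6*t^2 - 12*t + 8
(3) = 2
(4) = -(cos(w) + 2)*sin(w)/(2*(cos(w)^2 + 4*cos(w) - 12)^2)
(5) = 2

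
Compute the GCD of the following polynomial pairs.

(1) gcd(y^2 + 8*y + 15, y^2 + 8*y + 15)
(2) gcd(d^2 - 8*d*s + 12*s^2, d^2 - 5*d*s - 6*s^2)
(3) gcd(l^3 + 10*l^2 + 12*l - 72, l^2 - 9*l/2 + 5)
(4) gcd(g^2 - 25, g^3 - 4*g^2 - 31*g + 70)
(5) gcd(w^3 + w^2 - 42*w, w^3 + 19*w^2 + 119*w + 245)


(1) = gcd((y + 3)*(y + 5), (y + 3)*(y + 5)) = y^2 + 8*y + 15
(2) = -d + 6*s
(3) = l - 2
(4) = g + 5
(5) = w + 7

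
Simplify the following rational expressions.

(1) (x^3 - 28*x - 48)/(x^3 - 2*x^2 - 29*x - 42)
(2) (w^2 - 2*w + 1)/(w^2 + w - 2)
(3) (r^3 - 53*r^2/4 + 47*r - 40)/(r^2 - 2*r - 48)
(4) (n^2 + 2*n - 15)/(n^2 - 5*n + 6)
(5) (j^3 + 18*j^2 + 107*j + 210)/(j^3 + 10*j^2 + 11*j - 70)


(1) = (x^2 - 2*x - 24)/(x^2 - 4*x - 21)
(2) = (w - 1)/(w + 2)
(3) = (4*r^2 - 21*r + 20)/(4*r + 24)
(4) = (n + 5)/(n - 2)
(5) = (j + 6)/(j - 2)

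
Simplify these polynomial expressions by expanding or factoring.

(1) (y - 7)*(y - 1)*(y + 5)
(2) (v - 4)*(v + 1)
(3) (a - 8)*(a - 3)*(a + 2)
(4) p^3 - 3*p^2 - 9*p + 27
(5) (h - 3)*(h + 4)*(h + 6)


(1) = y^3 - 3*y^2 - 33*y + 35
(2) = v^2 - 3*v - 4
(3) = a^3 - 9*a^2 + 2*a + 48
(4) = (p - 3)^2*(p + 3)
(5) = h^3 + 7*h^2 - 6*h - 72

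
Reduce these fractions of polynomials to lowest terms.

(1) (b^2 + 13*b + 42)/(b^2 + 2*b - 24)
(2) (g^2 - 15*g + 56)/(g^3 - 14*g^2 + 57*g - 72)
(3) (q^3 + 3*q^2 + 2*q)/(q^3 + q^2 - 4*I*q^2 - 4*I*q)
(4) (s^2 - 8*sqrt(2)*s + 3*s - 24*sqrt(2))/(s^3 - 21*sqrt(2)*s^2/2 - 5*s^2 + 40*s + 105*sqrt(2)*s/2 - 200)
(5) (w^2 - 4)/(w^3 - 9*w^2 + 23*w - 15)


(1) = (b + 7)/(b - 4)
(2) = (g - 7)/(g^2 - 6*g + 9)
(3) = (q + 2)/(q - 4*I)
(4) = (2*s + 6)/(2*s^2 + s*(-10 - 5*sqrt(2)) + 25*sqrt(2))
(5) = (w^2 - 4)/(w^3 - 9*w^2 + 23*w - 15)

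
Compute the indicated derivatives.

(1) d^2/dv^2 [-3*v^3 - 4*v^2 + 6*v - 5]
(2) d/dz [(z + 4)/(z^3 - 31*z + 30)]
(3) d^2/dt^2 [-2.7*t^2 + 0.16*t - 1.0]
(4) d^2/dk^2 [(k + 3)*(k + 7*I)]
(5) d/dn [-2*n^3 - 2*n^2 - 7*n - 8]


(1) = -18*v - 8
(2) = (z^3 - 31*z - (z + 4)*(3*z^2 - 31) + 30)/(z^3 - 31*z + 30)^2
(3) = -5.40000000000000
(4) = 2
(5) = -6*n^2 - 4*n - 7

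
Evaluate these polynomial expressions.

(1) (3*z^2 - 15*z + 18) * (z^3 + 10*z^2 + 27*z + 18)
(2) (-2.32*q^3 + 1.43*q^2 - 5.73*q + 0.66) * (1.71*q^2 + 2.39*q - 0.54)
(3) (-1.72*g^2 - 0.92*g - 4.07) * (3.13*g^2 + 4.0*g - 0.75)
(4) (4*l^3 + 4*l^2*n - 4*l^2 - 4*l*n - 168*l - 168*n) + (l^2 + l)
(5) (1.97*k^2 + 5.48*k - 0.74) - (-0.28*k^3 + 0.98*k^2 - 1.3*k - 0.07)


(1) = 3*z^5 + 15*z^4 - 51*z^3 - 171*z^2 + 216*z + 324
(2) = -3.9672*q^5 - 3.0995*q^4 - 5.1278*q^3 - 13.3383*q^2 + 4.6716*q - 0.3564
(3) = -5.3836*g^4 - 9.7596*g^3 - 15.1291*g^2 - 15.59*g + 3.0525
(4) = 4*l^3 + 4*l^2*n - 3*l^2 - 4*l*n - 167*l - 168*n
(5) = 0.28*k^3 + 0.99*k^2 + 6.78*k - 0.67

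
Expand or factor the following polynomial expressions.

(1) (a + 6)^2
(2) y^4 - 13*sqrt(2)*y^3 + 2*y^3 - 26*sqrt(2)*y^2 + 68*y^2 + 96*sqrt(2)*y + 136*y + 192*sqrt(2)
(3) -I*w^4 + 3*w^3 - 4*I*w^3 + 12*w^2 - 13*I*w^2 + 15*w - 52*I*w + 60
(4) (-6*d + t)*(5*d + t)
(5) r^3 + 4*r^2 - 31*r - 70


(1) = a^2 + 12*a + 36
(2) = (y + 2)*(y - 8*sqrt(2))*(y - 6*sqrt(2))*(y + sqrt(2))
(3) = (w + 4)*(w - 3*I)*(w + 5*I)*(-I*w + 1)
(4) = -30*d^2 - d*t + t^2
(5) = (r - 5)*(r + 2)*(r + 7)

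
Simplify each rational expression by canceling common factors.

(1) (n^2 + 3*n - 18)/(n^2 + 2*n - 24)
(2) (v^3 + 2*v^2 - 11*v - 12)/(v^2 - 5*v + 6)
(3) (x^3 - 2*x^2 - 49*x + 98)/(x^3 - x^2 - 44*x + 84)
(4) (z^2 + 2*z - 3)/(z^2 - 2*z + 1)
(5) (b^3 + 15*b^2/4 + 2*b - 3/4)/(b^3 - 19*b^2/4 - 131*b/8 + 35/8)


(1) = (n - 3)/(n - 4)
(2) = (v^2 + 5*v + 4)/(v - 2)
(3) = (x - 7)/(x - 6)
(4) = (z + 3)/(z - 1)
(5) = (2*b^2 + 8*b + 6)/(2*b^2 - 9*b - 35)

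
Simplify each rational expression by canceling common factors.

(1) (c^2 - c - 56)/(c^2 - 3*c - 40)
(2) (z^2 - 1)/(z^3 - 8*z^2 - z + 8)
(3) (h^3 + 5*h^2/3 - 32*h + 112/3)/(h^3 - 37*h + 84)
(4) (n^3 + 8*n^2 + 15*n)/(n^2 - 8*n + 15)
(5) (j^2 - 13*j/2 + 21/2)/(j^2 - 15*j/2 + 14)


(1) = (c + 7)/(c + 5)
(2) = 1/(z - 8)
(3) = (3*h - 4)/(3*h - 9)
(4) = (n^3 + 8*n^2 + 15*n)/(n^2 - 8*n + 15)
(5) = (j - 3)/(j - 4)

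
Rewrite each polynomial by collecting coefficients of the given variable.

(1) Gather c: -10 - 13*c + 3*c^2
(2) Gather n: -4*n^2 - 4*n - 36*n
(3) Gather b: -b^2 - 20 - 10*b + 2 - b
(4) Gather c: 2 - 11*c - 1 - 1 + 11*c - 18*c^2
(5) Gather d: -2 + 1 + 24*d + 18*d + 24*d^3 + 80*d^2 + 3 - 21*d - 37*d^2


(1) = 3*c^2 - 13*c - 10
(2) = -4*n^2 - 40*n
(3) = -b^2 - 11*b - 18
(4) = -18*c^2
(5) = 24*d^3 + 43*d^2 + 21*d + 2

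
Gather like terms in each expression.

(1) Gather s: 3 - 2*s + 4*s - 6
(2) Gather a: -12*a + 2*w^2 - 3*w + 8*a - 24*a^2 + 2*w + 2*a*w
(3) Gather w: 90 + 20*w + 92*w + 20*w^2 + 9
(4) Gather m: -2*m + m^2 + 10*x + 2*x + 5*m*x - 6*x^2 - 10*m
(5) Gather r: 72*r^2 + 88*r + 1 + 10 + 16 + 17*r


(1) = 2*s - 3
(2) = -24*a^2 + a*(2*w - 4) + 2*w^2 - w
(3) = 20*w^2 + 112*w + 99
(4) = m^2 + m*(5*x - 12) - 6*x^2 + 12*x
(5) = 72*r^2 + 105*r + 27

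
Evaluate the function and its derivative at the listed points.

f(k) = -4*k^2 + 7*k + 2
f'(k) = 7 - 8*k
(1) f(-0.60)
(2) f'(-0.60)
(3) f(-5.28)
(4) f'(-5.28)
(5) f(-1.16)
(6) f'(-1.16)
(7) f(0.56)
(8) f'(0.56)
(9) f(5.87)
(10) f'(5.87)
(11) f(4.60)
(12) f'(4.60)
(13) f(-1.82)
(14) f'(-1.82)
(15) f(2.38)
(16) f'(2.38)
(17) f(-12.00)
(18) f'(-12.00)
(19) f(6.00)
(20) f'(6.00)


(1) = -3.64
(2) = 11.80
(3) = -146.47
(4) = 49.24
(5) = -11.50
(6) = 16.28
(7) = 4.67
(8) = 2.52
(9) = -94.74
(10) = -39.96
(11) = -50.44
(12) = -29.80
(13) = -23.99
(14) = 21.56
(15) = -4.00
(16) = -12.04
(17) = -658.00
(18) = 103.00
(19) = -100.00
(20) = -41.00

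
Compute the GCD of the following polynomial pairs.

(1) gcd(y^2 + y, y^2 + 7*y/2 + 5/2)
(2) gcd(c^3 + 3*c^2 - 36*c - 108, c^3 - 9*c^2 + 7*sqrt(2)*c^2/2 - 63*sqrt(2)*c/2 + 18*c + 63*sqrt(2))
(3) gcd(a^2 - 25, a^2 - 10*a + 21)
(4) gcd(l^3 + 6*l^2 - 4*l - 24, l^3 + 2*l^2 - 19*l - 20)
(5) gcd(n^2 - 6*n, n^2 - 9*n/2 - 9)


(1) = y + 1
(2) = gcd((c - 6)*(c + 3)*(c + 6), (c - 6)*(c - 3)*(c + 7*sqrt(2)/2)) = c - 6
(3) = 1
(4) = 1
(5) = n - 6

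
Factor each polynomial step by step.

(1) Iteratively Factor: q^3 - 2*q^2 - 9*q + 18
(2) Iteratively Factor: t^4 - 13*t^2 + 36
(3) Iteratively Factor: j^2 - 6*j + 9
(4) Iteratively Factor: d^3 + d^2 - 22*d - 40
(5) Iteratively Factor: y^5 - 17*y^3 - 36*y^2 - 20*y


(1) = (q - 2)*(q^2 - 9) = (q - 2)*(q + 3)*(q - 3)
(2) = (t + 3)*(t^3 - 3*t^2 - 4*t + 12) = (t + 2)*(t + 3)*(t^2 - 5*t + 6) = (t - 2)*(t + 2)*(t + 3)*(t - 3)
(3) = (j - 3)*(j - 3)
(4) = (d - 5)*(d^2 + 6*d + 8) = (d - 5)*(d + 4)*(d + 2)
(5) = (y + 1)*(y^4 - y^3 - 16*y^2 - 20*y) = (y - 5)*(y + 1)*(y^3 + 4*y^2 + 4*y) = (y - 5)*(y + 1)*(y + 2)*(y^2 + 2*y) = (y - 5)*(y + 1)*(y + 2)^2*(y)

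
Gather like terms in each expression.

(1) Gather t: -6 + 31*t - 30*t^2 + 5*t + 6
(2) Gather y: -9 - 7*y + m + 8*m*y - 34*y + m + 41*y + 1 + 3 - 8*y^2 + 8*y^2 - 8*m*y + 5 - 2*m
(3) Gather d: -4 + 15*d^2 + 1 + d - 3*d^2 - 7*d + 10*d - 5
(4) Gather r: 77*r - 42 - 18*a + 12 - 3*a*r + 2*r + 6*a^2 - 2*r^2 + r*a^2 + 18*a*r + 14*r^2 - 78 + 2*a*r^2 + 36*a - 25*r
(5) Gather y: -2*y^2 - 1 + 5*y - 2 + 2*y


(1) = -30*t^2 + 36*t
(2) = 0
(3) = 12*d^2 + 4*d - 8
(4) = 6*a^2 + 18*a + r^2*(2*a + 12) + r*(a^2 + 15*a + 54) - 108
(5) = -2*y^2 + 7*y - 3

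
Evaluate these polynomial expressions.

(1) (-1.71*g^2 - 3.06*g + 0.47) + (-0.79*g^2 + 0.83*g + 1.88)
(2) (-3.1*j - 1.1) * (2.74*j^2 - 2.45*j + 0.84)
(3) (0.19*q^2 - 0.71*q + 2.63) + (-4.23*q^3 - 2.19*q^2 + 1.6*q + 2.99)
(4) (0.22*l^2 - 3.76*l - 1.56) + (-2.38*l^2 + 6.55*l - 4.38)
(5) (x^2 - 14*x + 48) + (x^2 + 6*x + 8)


(1) = -2.5*g^2 - 2.23*g + 2.35
(2) = -8.494*j^3 + 4.581*j^2 + 0.091*j - 0.924
(3) = -4.23*q^3 - 2.0*q^2 + 0.89*q + 5.62
(4) = -2.16*l^2 + 2.79*l - 5.94
(5) = 2*x^2 - 8*x + 56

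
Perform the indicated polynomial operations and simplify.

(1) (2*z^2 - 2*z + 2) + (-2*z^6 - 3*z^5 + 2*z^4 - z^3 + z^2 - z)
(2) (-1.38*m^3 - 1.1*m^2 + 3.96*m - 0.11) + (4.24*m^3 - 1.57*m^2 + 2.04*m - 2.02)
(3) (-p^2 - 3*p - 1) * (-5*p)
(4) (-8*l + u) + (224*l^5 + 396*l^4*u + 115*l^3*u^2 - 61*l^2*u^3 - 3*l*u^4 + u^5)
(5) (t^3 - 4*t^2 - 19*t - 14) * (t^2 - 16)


(1) = -2*z^6 - 3*z^5 + 2*z^4 - z^3 + 3*z^2 - 3*z + 2
(2) = 2.86*m^3 - 2.67*m^2 + 6.0*m - 2.13
(3) = 5*p^3 + 15*p^2 + 5*p
(4) = 224*l^5 + 396*l^4*u + 115*l^3*u^2 - 61*l^2*u^3 - 3*l*u^4 - 8*l + u^5 + u
(5) = t^5 - 4*t^4 - 35*t^3 + 50*t^2 + 304*t + 224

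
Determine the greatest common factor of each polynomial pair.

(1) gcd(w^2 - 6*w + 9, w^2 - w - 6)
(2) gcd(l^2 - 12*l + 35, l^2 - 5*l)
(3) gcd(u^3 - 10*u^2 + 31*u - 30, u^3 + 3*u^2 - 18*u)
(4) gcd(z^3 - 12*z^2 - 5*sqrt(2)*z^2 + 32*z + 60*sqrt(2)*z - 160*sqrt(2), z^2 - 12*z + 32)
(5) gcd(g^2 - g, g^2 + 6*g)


(1) = w - 3
(2) = l - 5
(3) = gcd((u - 5)*(u - 3)*(u - 2), u*(u - 3)*(u + 6)) = u - 3
(4) = z^2 - 12*z + 32
(5) = g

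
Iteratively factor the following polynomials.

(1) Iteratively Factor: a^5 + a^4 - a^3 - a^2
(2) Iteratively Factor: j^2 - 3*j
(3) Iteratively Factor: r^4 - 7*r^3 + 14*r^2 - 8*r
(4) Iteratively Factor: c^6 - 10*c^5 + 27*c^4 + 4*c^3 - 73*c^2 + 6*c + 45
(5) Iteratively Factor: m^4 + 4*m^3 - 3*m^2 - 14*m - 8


(1) = (a)*(a^4 + a^3 - a^2 - a) = a^2*(a^3 + a^2 - a - 1) = a^2*(a - 1)*(a^2 + 2*a + 1) = a^2*(a - 1)*(a + 1)*(a + 1)
(2) = (j)*(j - 3)
(3) = (r - 1)*(r^3 - 6*r^2 + 8*r) = (r - 2)*(r - 1)*(r^2 - 4*r) = r*(r - 2)*(r - 1)*(r - 4)
(4) = (c - 5)*(c^5 - 5*c^4 + 2*c^3 + 14*c^2 - 3*c - 9) = (c - 5)*(c - 3)*(c^4 - 2*c^3 - 4*c^2 + 2*c + 3) = (c - 5)*(c - 3)*(c + 1)*(c^3 - 3*c^2 - c + 3) = (c - 5)*(c - 3)^2*(c + 1)*(c^2 - 1) = (c - 5)*(c - 3)^2*(c + 1)^2*(c - 1)
(5) = (m + 1)*(m^3 + 3*m^2 - 6*m - 8) = (m + 1)^2*(m^2 + 2*m - 8) = (m - 2)*(m + 1)^2*(m + 4)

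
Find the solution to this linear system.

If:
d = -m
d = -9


Then:
d = -9
m = 9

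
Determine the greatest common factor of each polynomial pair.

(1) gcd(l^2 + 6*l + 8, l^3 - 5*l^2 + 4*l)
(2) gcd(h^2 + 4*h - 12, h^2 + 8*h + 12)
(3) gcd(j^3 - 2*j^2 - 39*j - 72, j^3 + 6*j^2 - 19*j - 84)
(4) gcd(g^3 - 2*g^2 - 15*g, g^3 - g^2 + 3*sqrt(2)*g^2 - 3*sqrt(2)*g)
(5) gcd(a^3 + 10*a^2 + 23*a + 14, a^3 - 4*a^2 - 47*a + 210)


(1) = 1
(2) = h + 6
(3) = gcd((j - 8)*(j + 3)^2, (j - 4)*(j + 3)*(j + 7)) = j + 3
(4) = g
(5) = a + 7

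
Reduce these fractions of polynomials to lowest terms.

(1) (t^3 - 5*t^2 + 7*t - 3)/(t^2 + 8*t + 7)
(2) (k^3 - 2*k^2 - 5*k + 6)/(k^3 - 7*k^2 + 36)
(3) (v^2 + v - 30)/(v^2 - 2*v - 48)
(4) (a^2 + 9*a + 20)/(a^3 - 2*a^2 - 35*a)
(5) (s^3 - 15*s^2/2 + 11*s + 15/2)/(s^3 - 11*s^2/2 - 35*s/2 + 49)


(1) = (t^3 - 5*t^2 + 7*t - 3)/(t^2 + 8*t + 7)
(2) = (k - 1)/(k - 6)
(3) = (v - 5)/(v - 8)
(4) = (a + 4)/(a^2 - 7*a)
(5) = (2*s^3 - 15*s^2 + 22*s + 15)/(2*s^3 - 11*s^2 - 35*s + 98)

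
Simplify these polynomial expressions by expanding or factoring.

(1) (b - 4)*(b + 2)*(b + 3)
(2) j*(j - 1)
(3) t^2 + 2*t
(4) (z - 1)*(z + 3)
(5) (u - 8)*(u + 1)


(1) = b^3 + b^2 - 14*b - 24
(2) = j^2 - j
(3) = t*(t + 2)
(4) = z^2 + 2*z - 3
(5) = u^2 - 7*u - 8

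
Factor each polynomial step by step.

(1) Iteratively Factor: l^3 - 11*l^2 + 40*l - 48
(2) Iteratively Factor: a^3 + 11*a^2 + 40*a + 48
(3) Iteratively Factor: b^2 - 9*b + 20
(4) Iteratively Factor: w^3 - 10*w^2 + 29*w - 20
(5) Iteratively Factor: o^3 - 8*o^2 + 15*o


(1) = (l - 4)*(l^2 - 7*l + 12) = (l - 4)*(l - 3)*(l - 4)
(2) = (a + 4)*(a^2 + 7*a + 12) = (a + 4)^2*(a + 3)
(3) = (b - 5)*(b - 4)
(4) = (w - 1)*(w^2 - 9*w + 20) = (w - 4)*(w - 1)*(w - 5)
(5) = (o)*(o^2 - 8*o + 15) = o*(o - 3)*(o - 5)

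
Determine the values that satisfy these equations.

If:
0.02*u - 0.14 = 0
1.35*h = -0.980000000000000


Then:
h = -0.73
u = 7.00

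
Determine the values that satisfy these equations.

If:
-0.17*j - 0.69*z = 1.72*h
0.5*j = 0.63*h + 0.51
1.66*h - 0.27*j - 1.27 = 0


Then:
h = 1.17
j = 2.50
z = -3.53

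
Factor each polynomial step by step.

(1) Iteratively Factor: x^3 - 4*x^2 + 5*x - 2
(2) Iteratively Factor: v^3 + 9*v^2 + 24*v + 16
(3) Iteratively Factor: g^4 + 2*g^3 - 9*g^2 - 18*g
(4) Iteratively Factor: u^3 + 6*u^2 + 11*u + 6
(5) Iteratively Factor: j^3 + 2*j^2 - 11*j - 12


(1) = (x - 1)*(x^2 - 3*x + 2) = (x - 1)^2*(x - 2)
(2) = (v + 1)*(v^2 + 8*v + 16) = (v + 1)*(v + 4)*(v + 4)
(3) = (g + 3)*(g^3 - g^2 - 6*g) = g*(g + 3)*(g^2 - g - 6) = g*(g - 3)*(g + 3)*(g + 2)
(4) = (u + 1)*(u^2 + 5*u + 6) = (u + 1)*(u + 2)*(u + 3)
(5) = (j + 4)*(j^2 - 2*j - 3) = (j - 3)*(j + 4)*(j + 1)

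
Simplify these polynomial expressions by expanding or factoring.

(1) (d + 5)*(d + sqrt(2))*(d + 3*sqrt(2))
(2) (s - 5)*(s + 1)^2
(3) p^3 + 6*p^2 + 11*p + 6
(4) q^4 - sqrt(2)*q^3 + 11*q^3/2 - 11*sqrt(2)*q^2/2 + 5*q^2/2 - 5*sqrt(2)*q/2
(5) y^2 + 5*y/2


(1) = d^3 + 5*d^2 + 4*sqrt(2)*d^2 + 6*d + 20*sqrt(2)*d + 30
(2) = s^3 - 3*s^2 - 9*s - 5
(3) = (p + 1)*(p + 2)*(p + 3)
(4) = q*(q + 1/2)*(q + 5)*(q - sqrt(2))
(5) = y*(y + 5/2)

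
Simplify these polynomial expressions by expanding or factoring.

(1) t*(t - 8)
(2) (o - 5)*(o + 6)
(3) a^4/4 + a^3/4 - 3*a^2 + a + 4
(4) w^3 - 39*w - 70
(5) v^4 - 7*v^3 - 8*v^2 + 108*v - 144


(1) = t^2 - 8*t
(2) = o^2 + o - 30
(3) = (a/4 + 1)*(a - 2)^2*(a + 1)
(4) = (w - 7)*(w + 2)*(w + 5)
(5) = (v - 6)*(v - 3)*(v - 2)*(v + 4)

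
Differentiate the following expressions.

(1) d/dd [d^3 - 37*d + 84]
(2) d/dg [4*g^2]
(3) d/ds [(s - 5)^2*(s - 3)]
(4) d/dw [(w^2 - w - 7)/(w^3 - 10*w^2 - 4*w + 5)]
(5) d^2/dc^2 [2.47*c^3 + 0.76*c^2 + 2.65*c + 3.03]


(1) = 3*d^2 - 37
(2) = 8*g
(3) = (s - 5)*(3*s - 11)
(4) = (-w^4 + 2*w^3 + 7*w^2 - 130*w - 33)/(w^6 - 20*w^5 + 92*w^4 + 90*w^3 - 84*w^2 - 40*w + 25)
(5) = 14.82*c + 1.52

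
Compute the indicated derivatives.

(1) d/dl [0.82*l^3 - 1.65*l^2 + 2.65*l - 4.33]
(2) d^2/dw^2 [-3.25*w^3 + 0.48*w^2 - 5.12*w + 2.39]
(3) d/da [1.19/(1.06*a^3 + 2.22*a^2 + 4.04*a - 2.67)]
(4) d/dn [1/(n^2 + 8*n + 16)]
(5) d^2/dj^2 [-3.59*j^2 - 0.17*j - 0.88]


(1) = 2.46*l^2 - 3.3*l + 2.65
(2) = 0.96 - 19.5*w
(3) = (-3.7842*a^2 - 5.2836*a - 4.8076)/(1.06*a^3 + 2.22*a^2 + 4.04*a - 2.67)^2
(4) = 2*(-n - 4)/(n^2 + 8*n + 16)^2
(5) = -7.18000000000000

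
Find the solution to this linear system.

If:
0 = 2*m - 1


Then:
m = 1/2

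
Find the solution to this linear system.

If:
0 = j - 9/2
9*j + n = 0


Then:
j = 9/2
n = -81/2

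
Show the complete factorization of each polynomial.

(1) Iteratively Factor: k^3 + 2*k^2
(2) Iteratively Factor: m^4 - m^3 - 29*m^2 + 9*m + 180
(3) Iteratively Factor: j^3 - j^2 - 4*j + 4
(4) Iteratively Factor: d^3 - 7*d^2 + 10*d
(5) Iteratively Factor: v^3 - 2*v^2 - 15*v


(1) = (k + 2)*(k^2) = k*(k + 2)*(k)
(2) = (m - 3)*(m^3 + 2*m^2 - 23*m - 60) = (m - 3)*(m + 4)*(m^2 - 2*m - 15) = (m - 3)*(m + 3)*(m + 4)*(m - 5)
(3) = (j - 2)*(j^2 + j - 2) = (j - 2)*(j - 1)*(j + 2)
(4) = (d - 2)*(d^2 - 5*d) = (d - 5)*(d - 2)*(d)
(5) = (v + 3)*(v^2 - 5*v) = v*(v + 3)*(v - 5)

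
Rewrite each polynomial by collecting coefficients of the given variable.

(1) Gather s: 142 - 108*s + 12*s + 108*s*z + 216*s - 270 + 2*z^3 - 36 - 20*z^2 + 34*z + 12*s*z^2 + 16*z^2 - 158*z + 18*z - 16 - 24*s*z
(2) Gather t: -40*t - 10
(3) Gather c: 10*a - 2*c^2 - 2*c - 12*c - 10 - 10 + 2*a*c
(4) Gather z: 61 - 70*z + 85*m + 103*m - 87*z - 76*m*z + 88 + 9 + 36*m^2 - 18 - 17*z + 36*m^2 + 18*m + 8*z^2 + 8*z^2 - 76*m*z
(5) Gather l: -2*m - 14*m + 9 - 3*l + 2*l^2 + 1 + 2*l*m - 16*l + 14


(1) = s*(12*z^2 + 84*z + 120) + 2*z^3 - 4*z^2 - 106*z - 180
(2) = -40*t - 10
(3) = 10*a - 2*c^2 + c*(2*a - 14) - 20
(4) = 72*m^2 + 206*m + 16*z^2 + z*(-152*m - 174) + 140
(5) = 2*l^2 + l*(2*m - 19) - 16*m + 24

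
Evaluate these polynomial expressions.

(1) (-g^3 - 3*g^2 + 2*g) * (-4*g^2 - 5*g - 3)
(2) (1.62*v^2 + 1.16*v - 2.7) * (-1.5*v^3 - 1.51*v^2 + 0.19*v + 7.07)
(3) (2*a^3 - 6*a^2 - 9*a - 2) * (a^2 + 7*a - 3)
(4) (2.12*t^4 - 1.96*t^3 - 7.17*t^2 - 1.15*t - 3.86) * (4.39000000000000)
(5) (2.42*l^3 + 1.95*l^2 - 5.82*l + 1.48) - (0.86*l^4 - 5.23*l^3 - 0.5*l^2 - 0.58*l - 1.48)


(1) = 4*g^5 + 17*g^4 + 10*g^3 - g^2 - 6*g
(2) = -2.43*v^5 - 4.1862*v^4 + 2.6062*v^3 + 15.7508*v^2 + 7.6882*v - 19.089
(3) = 2*a^5 + 8*a^4 - 57*a^3 - 47*a^2 + 13*a + 6
(4) = 9.3068*t^4 - 8.6044*t^3 - 31.4763*t^2 - 5.0485*t - 16.9454
(5) = -0.86*l^4 + 7.65*l^3 + 2.45*l^2 - 5.24*l + 2.96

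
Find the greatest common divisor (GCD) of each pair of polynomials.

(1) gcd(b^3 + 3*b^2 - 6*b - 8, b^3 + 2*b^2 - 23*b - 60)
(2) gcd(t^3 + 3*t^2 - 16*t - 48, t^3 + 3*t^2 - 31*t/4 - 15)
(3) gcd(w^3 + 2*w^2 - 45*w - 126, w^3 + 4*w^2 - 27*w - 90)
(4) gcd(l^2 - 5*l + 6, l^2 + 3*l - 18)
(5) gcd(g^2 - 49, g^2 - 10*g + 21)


(1) = b + 4
(2) = t + 4
(3) = gcd((w - 7)*(w + 3)*(w + 6), (w - 5)*(w + 3)*(w + 6)) = w^2 + 9*w + 18
(4) = l - 3
(5) = gcd((g - 7)*(g + 7), (g - 7)*(g - 3)) = g - 7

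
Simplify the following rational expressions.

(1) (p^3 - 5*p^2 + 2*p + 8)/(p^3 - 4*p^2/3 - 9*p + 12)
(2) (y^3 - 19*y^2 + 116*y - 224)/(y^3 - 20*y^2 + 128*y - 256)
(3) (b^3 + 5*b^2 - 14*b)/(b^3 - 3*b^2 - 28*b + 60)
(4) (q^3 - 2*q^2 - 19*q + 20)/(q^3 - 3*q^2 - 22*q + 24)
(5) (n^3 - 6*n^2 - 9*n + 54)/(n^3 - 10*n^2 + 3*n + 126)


(1) = (3*p^3 - 15*p^2 + 6*p + 24)/(3*p^3 - 4*p^2 - 27*p + 36)
(2) = (y - 7)/(y - 8)
(3) = (b^2 + 7*b)/(b^2 - b - 30)
(4) = (q - 5)/(q - 6)
(5) = (n - 3)/(n - 7)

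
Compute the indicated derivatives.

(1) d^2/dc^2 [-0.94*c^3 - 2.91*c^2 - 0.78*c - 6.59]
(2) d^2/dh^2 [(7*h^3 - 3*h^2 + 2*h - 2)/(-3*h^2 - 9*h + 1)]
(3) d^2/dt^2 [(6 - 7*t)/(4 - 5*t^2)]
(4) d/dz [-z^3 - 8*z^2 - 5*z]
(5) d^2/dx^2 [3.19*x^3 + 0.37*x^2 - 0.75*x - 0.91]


(1) = -5.64*c - 5.82
(2) = 6*(-229*h^3 + 90*h^2 + 41*h + 51)/(27*h^6 + 243*h^5 + 702*h^4 + 567*h^3 - 234*h^2 + 27*h - 1)
(3) = 10*(20*t^2*(7*t - 6) + 3*(2 - 7*t)*(5*t^2 - 4))/(5*t^2 - 4)^3
(4) = -3*z^2 - 16*z - 5
(5) = 19.14*x + 0.74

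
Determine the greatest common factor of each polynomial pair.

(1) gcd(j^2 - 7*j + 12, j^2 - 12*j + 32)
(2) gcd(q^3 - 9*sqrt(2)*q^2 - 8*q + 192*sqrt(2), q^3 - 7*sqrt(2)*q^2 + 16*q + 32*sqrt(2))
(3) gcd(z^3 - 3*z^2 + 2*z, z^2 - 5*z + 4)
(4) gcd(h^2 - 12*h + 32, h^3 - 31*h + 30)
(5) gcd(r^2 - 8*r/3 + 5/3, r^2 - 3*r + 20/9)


(1) = j - 4
(2) = gcd((q - 8*sqrt(2))*(q - 4*sqrt(2))*(q + 3*sqrt(2)), (q - 4*sqrt(2))^2*(q + sqrt(2))) = q - 4*sqrt(2)
(3) = gcd(z*(z - 2)*(z - 1), (z - 4)*(z - 1)) = z - 1
(4) = gcd((h - 8)*(h - 4), (h - 5)*(h - 1)*(h + 6)) = 1
(5) = gcd((r - 5/3)*(r - 1), (r - 5/3)*(r - 4/3)) = r - 5/3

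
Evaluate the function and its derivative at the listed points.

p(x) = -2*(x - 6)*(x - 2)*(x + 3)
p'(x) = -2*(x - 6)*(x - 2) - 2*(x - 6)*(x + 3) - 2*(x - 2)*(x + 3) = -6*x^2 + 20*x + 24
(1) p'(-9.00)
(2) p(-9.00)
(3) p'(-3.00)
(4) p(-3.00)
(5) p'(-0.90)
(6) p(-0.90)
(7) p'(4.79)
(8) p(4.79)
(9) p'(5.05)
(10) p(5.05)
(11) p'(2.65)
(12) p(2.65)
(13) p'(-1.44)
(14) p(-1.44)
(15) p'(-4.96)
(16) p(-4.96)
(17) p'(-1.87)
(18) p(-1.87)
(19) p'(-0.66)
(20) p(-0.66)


(1) = -642.00
(2) = 1980.00
(3) = -90.00
(4) = 0.00
(5) = 1.14
(6) = -84.04
(7) = -17.86
(8) = 52.60
(9) = -28.02
(10) = 46.65
(11) = 34.87
(12) = 24.61
(13) = -17.24
(14) = -79.85
(15) = -222.81
(16) = 299.02
(17) = -34.38
(18) = -68.83
(19) = 8.19
(20) = -82.91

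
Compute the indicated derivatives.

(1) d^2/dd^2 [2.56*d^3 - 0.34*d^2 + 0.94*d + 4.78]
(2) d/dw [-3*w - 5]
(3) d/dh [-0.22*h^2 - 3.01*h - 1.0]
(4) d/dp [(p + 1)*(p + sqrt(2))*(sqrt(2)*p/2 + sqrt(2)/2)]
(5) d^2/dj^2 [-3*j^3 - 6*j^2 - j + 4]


(1) = 15.36*d - 0.68
(2) = -3
(3) = -0.44*h - 3.01
(4) = sqrt(2)*(p + 1)*(3*p + 1 + 2*sqrt(2))/2
(5) = -18*j - 12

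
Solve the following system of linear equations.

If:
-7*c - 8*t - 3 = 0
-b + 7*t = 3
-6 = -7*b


Then:
b = 6/7
c = -363/343
t = 27/49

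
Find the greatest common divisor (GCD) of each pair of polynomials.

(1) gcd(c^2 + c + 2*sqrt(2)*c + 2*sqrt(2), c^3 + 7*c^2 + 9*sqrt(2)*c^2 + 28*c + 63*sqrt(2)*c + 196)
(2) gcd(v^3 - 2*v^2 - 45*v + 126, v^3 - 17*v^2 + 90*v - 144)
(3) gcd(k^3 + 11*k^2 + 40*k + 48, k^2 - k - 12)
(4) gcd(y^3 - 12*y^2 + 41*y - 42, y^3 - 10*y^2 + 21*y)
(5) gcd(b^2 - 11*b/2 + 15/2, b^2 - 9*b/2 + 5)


(1) = gcd((c + 1)*(c + 2*sqrt(2)), (c + 7)*(c + 2*sqrt(2))*(c + 7*sqrt(2))) = c + 2*sqrt(2)
(2) = v^2 - 9*v + 18
(3) = k + 3
(4) = gcd((y - 7)*(y - 3)*(y - 2), y*(y - 7)*(y - 3)) = y^2 - 10*y + 21
(5) = gcd((b - 3)*(b - 5/2), (b - 5/2)*(b - 2)) = b - 5/2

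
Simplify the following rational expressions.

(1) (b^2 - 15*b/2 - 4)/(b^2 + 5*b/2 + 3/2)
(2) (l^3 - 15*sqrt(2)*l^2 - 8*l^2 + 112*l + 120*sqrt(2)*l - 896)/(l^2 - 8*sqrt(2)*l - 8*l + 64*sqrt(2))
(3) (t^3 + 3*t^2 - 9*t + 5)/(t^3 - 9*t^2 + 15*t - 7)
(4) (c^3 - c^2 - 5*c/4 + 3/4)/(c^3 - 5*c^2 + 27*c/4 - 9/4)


(1) = (2*b^2 - 15*b - 8)/(2*b^2 + 5*b + 3)
(2) = l - 7*sqrt(2)
(3) = (t + 5)/(t - 7)
(4) = (c + 1)/(c - 3)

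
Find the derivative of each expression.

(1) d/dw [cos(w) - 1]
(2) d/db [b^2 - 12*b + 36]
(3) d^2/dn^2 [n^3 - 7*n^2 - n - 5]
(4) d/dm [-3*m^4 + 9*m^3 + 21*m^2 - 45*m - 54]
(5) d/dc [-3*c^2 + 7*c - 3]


(1) = -sin(w)
(2) = 2*b - 12
(3) = 6*n - 14
(4) = -12*m^3 + 27*m^2 + 42*m - 45
(5) = 7 - 6*c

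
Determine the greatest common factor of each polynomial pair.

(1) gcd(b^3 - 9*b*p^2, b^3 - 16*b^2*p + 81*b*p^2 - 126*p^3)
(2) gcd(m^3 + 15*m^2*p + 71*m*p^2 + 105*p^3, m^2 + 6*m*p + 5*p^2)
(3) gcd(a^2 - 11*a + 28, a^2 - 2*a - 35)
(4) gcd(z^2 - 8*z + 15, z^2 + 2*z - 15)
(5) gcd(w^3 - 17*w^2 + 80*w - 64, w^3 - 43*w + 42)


(1) = gcd(b*(b - 3*p)*(b + 3*p), (b - 7*p)*(b - 6*p)*(b - 3*p)) = -b + 3*p
(2) = gcd((m + 3*p)*(m + 5*p)*(m + 7*p), (m + p)*(m + 5*p)) = m + 5*p
(3) = gcd((a - 7)*(a - 4), (a - 7)*(a + 5)) = a - 7
(4) = gcd((z - 5)*(z - 3), (z - 3)*(z + 5)) = z - 3
(5) = w - 1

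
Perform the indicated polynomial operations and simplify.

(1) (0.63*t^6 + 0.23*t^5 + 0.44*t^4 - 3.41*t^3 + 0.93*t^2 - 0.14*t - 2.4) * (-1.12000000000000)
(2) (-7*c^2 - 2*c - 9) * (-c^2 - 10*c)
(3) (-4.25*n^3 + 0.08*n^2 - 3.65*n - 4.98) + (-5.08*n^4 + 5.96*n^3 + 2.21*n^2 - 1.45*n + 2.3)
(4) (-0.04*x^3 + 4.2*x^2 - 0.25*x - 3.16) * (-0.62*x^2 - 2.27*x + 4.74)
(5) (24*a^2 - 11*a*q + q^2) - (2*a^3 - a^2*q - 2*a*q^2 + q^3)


(1) = -0.7056*t^6 - 0.2576*t^5 - 0.4928*t^4 + 3.8192*t^3 - 1.0416*t^2 + 0.1568*t + 2.688
(2) = 7*c^4 + 72*c^3 + 29*c^2 + 90*c
(3) = -5.08*n^4 + 1.71*n^3 + 2.29*n^2 - 5.1*n - 2.68
(4) = 0.0248*x^5 - 2.5132*x^4 - 9.5686*x^3 + 22.4347*x^2 + 5.9882*x - 14.9784
(5) = -2*a^3 + a^2*q + 24*a^2 + 2*a*q^2 - 11*a*q - q^3 + q^2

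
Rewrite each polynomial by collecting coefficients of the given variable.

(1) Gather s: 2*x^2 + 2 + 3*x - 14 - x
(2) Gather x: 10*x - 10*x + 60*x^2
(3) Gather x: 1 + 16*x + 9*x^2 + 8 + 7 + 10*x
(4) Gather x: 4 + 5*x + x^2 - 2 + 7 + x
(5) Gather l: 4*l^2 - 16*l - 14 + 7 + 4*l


(1) = 2*x^2 + 2*x - 12
(2) = 60*x^2
(3) = 9*x^2 + 26*x + 16
(4) = x^2 + 6*x + 9
(5) = 4*l^2 - 12*l - 7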